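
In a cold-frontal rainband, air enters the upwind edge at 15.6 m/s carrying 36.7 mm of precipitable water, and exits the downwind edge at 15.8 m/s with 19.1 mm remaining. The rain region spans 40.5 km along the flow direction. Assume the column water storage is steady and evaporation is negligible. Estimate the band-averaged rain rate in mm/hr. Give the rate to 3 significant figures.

R ≈ 24.1 mm/hr

Column moisture flux per unit crosswind length is F = V × PW.
Inflow: F_in = 15.6 × 36.7 = 572.52 mm·m/s
Outflow: F_out = 15.8 × 19.1 = 301.78 mm·m/s
Steady-state rate R = (F_in − F_out)/L = (572.52 − 301.78) / 40500 m = 6.685e-03 mm/s.
R = 6.685e-03 × 3600 = 24.1 mm/hr.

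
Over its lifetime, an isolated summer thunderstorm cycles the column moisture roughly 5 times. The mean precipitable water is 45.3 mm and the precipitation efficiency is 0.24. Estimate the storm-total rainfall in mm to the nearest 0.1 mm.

Each cycle deposits ε × PW = 0.24 × 45.3 = 10.872 mm.
Over 5 cycles: 5 × 10.872 = 54.4 mm.

rainfall ≈ 54.4 mm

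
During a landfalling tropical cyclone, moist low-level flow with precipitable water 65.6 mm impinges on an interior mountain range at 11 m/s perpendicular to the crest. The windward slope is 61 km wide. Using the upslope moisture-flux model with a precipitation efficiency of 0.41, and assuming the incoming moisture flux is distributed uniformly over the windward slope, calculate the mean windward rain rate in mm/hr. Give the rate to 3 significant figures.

R ≈ 17.5 mm/hr

Incoming column moisture flux per unit ridge length: F = V × PW = 11 × 65.6 = 721.6 mm·m/s.
Spread over the 61 km slope with efficiency ε = 0.41: R = ε·F/W = 0.41 × 721.6 / 61000 m = 4.850e-03 mm/s.
R = 4.850e-03 × 3600 = 17.5 mm/hr.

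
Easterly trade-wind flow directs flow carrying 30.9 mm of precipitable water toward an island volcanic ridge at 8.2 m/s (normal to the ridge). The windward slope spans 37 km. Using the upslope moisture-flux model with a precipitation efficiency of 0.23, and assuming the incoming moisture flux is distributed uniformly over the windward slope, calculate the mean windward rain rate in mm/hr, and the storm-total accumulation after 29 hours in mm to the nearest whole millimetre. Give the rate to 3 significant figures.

R ≈ 5.67 mm/hr; total ≈ 164 mm

Incoming column moisture flux per unit ridge length: F = V × PW = 8.2 × 30.9 = 253.38 mm·m/s.
Spread over the 37 km slope with efficiency ε = 0.23: R = ε·F/W = 0.23 × 253.38 / 37000 m = 1.575e-03 mm/s.
R = 1.575e-03 × 3600 = 5.67 mm/hr.
Over 29 h: total = 5.67 × 29 = 164.43 ≈ 164 mm.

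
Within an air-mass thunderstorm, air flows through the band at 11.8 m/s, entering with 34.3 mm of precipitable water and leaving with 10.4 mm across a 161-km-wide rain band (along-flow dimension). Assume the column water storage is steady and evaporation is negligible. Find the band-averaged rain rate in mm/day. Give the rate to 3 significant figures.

R ≈ 151 mm/day

Column moisture flux per unit crosswind length is F = V × PW.
Inflow: F_in = 11.8 × 34.3 = 404.74 mm·m/s
Outflow: F_out = 11.8 × 10.4 = 122.72 mm·m/s
Steady-state rate R = (F_in − F_out)/L = (404.74 − 122.72) / 161000 m = 1.752e-03 mm/s.
R = 1.752e-03 × 3600 × 24 = 151 mm/day.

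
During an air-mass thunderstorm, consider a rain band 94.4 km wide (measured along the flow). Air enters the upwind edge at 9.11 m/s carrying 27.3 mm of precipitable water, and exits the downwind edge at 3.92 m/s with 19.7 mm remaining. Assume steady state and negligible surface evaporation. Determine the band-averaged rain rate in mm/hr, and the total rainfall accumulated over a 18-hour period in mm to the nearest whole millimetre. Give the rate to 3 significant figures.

Column moisture flux per unit crosswind length is F = V × PW.
Inflow: F_in = 9.11 × 27.3 = 248.703 mm·m/s
Outflow: F_out = 3.92 × 19.7 = 77.224 mm·m/s
Steady-state rate R = (F_in − F_out)/L = (248.703 − 77.224) / 94400 m = 1.817e-03 mm/s.
R = 1.817e-03 × 3600 = 6.54 mm/hr.
Over 18 h: total = 6.54 × 18 = 117.72 ≈ 118 mm.

R ≈ 6.54 mm/hr; total ≈ 118 mm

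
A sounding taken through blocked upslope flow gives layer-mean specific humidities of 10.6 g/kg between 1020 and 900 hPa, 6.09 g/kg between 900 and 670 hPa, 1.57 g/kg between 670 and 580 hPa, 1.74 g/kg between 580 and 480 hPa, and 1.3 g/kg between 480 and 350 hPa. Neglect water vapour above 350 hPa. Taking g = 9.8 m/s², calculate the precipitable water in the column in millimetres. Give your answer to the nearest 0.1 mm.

PW ≈ 32.2 mm

Precipitable water is the column-integrated vapour mass per unit area: PW = (1/g) Σ q̄ Δp, with q in kg/kg and Δp in Pa (1 kg/m² of water = 1 mm).
Layer 1020–900 hPa: Δp = 120 hPa = 12000 Pa, q̄ = 0.0106 kg/kg → 0.0106 × 12000 / 9.8 = 12.98 mm
Layer 900–670 hPa: Δp = 230 hPa = 23000 Pa, q̄ = 0.00609 kg/kg → 0.00609 × 23000 / 9.8 = 14.29 mm
Layer 670–580 hPa: Δp = 90 hPa = 9000 Pa, q̄ = 0.00157 kg/kg → 0.00157 × 9000 / 9.8 = 1.44 mm
Layer 580–480 hPa: Δp = 100 hPa = 10000 Pa, q̄ = 0.00174 kg/kg → 0.00174 × 10000 / 9.8 = 1.78 mm
Layer 480–350 hPa: Δp = 130 hPa = 13000 Pa, q̄ = 0.0013 kg/kg → 0.0013 × 13000 / 9.8 = 1.72 mm
PW = 12.98 + 14.29 + 1.44 + 1.78 + 1.72 = 32.21 ≈ 32.2 mm.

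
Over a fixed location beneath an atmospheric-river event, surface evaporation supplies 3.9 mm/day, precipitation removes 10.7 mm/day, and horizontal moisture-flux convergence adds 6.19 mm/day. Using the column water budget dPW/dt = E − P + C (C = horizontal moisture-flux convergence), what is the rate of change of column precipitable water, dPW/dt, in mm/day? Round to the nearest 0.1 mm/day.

dPW/dt = E − P + C = 3.9 − 10.7 + (6.19) = -0.6 mm/day.

dPW/dt ≈ -0.6 mm/day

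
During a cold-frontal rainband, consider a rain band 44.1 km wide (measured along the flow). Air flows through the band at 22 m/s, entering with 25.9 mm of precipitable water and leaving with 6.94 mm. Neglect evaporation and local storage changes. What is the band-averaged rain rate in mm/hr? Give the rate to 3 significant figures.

Column moisture flux per unit crosswind length is F = V × PW.
Inflow: F_in = 22 × 25.9 = 569.8 mm·m/s
Outflow: F_out = 22 × 6.94 = 152.68 mm·m/s
Steady-state rate R = (F_in − F_out)/L = (569.8 − 152.68) / 44100 m = 9.459e-03 mm/s.
R = 9.459e-03 × 3600 = 34.1 mm/hr.

R ≈ 34.1 mm/hr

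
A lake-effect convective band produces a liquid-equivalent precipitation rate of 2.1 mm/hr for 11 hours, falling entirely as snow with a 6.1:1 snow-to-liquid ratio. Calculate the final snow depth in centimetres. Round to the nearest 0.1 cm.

snow depth ≈ 14.1 cm

Liquid-equivalent depth = 2.1 × 11 = 23.1 mm.
Snow depth = 23.1 mm × 6.1 = 140.91 mm = 14.1 cm.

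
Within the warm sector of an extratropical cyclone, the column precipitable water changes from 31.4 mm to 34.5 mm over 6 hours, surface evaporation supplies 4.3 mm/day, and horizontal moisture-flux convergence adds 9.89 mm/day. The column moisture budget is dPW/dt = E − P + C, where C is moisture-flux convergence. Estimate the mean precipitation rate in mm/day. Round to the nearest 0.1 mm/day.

dPW/dt = (34.5 − 31.4) mm / (6/24 day) = +12.400 mm/day.
P = E + C − dPW/dt = 4.3 + (9.89) − (+12.400) = 1.8 mm/day.

P ≈ 1.8 mm/day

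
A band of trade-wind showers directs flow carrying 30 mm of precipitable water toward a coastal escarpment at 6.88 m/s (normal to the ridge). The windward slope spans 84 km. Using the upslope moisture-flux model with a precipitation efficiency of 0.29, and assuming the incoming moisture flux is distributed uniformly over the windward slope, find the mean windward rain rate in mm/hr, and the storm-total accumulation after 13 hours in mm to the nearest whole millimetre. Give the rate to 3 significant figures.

Incoming column moisture flux per unit ridge length: F = V × PW = 6.88 × 30 = 206.4 mm·m/s.
Spread over the 84 km slope with efficiency ε = 0.29: R = ε·F/W = 0.29 × 206.4 / 84000 m = 7.126e-04 mm/s.
R = 7.126e-04 × 3600 = 2.57 mm/hr.
Over 13 h: total = 2.57 × 13 = 33.41 ≈ 33 mm.

R ≈ 2.57 mm/hr; total ≈ 33 mm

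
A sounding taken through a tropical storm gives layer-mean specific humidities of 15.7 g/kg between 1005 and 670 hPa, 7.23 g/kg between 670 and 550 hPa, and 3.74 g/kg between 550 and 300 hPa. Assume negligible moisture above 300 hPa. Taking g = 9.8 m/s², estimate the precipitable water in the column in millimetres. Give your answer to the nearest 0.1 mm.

Precipitable water is the column-integrated vapour mass per unit area: PW = (1/g) Σ q̄ Δp, with q in kg/kg and Δp in Pa (1 kg/m² of water = 1 mm).
Layer 1005–670 hPa: Δp = 335 hPa = 33500 Pa, q̄ = 0.0157 kg/kg → 0.0157 × 33500 / 9.8 = 53.67 mm
Layer 670–550 hPa: Δp = 120 hPa = 12000 Pa, q̄ = 0.00723 kg/kg → 0.00723 × 12000 / 9.8 = 8.85 mm
Layer 550–300 hPa: Δp = 250 hPa = 25000 Pa, q̄ = 0.00374 kg/kg → 0.00374 × 25000 / 9.8 = 9.54 mm
PW = 53.67 + 8.85 + 9.54 = 72.06 ≈ 72.1 mm.

PW ≈ 72.1 mm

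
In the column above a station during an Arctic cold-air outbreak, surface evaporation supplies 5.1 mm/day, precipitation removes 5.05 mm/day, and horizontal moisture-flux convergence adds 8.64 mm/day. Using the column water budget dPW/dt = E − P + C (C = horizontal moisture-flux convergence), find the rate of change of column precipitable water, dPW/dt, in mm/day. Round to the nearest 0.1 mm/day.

dPW/dt ≈ 8.7 mm/day

dPW/dt = E − P + C = 5.1 − 5.05 + (8.64) = 8.7 mm/day.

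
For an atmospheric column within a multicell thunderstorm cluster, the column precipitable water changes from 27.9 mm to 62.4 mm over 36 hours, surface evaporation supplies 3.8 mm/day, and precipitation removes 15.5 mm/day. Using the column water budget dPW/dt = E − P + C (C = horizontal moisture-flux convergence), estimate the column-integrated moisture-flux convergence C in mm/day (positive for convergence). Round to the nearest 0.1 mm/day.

C ≈ 34.7 mm/day

dPW/dt = (62.4 − 27.9) mm / (36/24 day) = +23.000 mm/day.
C = dPW/dt − E + P = (+23.000) − 3.8 + 15.5 = 34.7 mm/day.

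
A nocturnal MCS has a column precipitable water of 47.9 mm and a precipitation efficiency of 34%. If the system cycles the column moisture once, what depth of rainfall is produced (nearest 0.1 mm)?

rainfall ≈ 16.3 mm

Rainfall = ε × PW = 0.34 × 47.9 = 16.3 mm.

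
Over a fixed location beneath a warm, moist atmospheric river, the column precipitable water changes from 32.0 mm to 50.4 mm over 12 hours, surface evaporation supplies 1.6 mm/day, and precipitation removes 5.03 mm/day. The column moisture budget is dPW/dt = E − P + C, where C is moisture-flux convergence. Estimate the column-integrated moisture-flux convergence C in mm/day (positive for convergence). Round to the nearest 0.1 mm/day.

C ≈ 40.2 mm/day

dPW/dt = (50.4 − 32.0) mm / (12/24 day) = +36.800 mm/day.
C = dPW/dt − E + P = (+36.800) − 1.6 + 5.03 = 40.2 mm/day.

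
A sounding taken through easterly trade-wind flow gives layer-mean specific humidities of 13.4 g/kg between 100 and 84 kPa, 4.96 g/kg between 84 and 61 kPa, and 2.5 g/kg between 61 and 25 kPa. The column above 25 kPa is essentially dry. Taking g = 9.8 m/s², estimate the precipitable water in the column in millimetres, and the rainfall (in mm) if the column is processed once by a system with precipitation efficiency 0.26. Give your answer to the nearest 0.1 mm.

Precipitable water is the column-integrated vapour mass per unit area: PW = (1/g) Σ q̄ Δp, with q in kg/kg and Δp in Pa (1 kg/m² of water = 1 mm).
Layer 100–84 kPa: Δp = 160 hPa = 16000 Pa, q̄ = 0.0134 kg/kg → 0.0134 × 16000 / 9.8 = 21.88 mm
Layer 84–61 kPa: Δp = 230 hPa = 23000 Pa, q̄ = 0.00496 kg/kg → 0.00496 × 23000 / 9.8 = 11.64 mm
Layer 61–25 kPa: Δp = 360 hPa = 36000 Pa, q̄ = 0.0025 kg/kg → 0.0025 × 36000 / 9.8 = 9.18 mm
PW = 21.88 + 11.64 + 9.18 = 42.70 ≈ 42.7 mm.
Rainfall = ε × PW = 0.26 × 42.7 = 11.1 mm.

PW ≈ 42.7 mm; rainfall ≈ 11.1 mm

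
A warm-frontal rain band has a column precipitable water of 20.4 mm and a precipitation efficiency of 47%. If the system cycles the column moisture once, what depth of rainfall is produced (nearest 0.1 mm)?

rainfall ≈ 9.6 mm

Rainfall = ε × PW = 0.47 × 20.4 = 9.6 mm.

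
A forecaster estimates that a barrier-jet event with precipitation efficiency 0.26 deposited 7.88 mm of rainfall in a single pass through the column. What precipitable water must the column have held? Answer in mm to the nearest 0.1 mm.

PW ≈ 30.3 mm

PW = rainfall / ε = 7.88 / 0.26 = 30.3 mm.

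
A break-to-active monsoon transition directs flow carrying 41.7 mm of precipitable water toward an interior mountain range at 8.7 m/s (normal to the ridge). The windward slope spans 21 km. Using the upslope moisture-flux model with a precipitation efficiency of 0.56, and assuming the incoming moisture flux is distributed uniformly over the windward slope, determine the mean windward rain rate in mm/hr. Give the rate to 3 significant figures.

R ≈ 34.8 mm/hr

Incoming column moisture flux per unit ridge length: F = V × PW = 8.7 × 41.7 = 362.79 mm·m/s.
Spread over the 21 km slope with efficiency ε = 0.56: R = ε·F/W = 0.56 × 362.79 / 21000 m = 9.674e-03 mm/s.
R = 9.674e-03 × 3600 = 34.8 mm/hr.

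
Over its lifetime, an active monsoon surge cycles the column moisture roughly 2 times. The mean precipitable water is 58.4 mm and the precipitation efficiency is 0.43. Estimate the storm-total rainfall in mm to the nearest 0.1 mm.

Each cycle deposits ε × PW = 0.43 × 58.4 = 25.112 mm.
Over 2 cycles: 2 × 25.112 = 50.2 mm.

rainfall ≈ 50.2 mm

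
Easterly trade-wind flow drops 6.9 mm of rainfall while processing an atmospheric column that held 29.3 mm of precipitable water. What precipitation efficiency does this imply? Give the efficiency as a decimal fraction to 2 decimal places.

ε = rainfall / PW = 6.9 / 29.3 = 0.24.

ε ≈ 0.24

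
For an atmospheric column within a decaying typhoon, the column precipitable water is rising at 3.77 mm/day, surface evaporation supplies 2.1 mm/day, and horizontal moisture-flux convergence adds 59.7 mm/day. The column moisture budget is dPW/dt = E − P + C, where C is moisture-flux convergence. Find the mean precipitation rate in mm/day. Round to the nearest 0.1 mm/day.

P ≈ 58.0 mm/day

dPW/dt = +3.77 mm/day.
P = E + C − dPW/dt = 2.1 + (59.7) − (+3.77) = 58.0 mm/day.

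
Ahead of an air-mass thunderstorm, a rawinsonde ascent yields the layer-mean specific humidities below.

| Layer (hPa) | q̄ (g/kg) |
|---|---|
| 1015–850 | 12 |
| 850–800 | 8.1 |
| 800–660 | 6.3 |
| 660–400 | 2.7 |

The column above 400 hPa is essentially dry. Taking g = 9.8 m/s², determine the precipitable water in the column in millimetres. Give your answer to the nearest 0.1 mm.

PW ≈ 40.5 mm

Precipitable water is the column-integrated vapour mass per unit area: PW = (1/g) Σ q̄ Δp, with q in kg/kg and Δp in Pa (1 kg/m² of water = 1 mm).
Layer 1015–850 hPa: Δp = 165 hPa = 16500 Pa, q̄ = 0.012 kg/kg → 0.012 × 16500 / 9.8 = 20.20 mm
Layer 850–800 hPa: Δp = 50 hPa = 5000 Pa, q̄ = 0.0081 kg/kg → 0.0081 × 5000 / 9.8 = 4.13 mm
Layer 800–660 hPa: Δp = 140 hPa = 14000 Pa, q̄ = 0.0063 kg/kg → 0.0063 × 14000 / 9.8 = 9.00 mm
Layer 660–400 hPa: Δp = 260 hPa = 26000 Pa, q̄ = 0.0027 kg/kg → 0.0027 × 26000 / 9.8 = 7.16 mm
PW = 20.20 + 4.13 + 9.00 + 7.16 = 40.49 ≈ 40.5 mm.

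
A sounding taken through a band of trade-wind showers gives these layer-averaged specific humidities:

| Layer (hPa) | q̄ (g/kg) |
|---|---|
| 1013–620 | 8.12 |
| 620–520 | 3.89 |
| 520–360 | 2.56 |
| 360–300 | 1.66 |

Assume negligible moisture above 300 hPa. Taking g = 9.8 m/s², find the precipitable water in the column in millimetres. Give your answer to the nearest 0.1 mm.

Precipitable water is the column-integrated vapour mass per unit area: PW = (1/g) Σ q̄ Δp, with q in kg/kg and Δp in Pa (1 kg/m² of water = 1 mm).
Layer 1013–620 hPa: Δp = 393 hPa = 39300 Pa, q̄ = 0.00812 kg/kg → 0.00812 × 39300 / 9.8 = 32.56 mm
Layer 620–520 hPa: Δp = 100 hPa = 10000 Pa, q̄ = 0.00389 kg/kg → 0.00389 × 10000 / 9.8 = 3.97 mm
Layer 520–360 hPa: Δp = 160 hPa = 16000 Pa, q̄ = 0.00256 kg/kg → 0.00256 × 16000 / 9.8 = 4.18 mm
Layer 360–300 hPa: Δp = 60 hPa = 6000 Pa, q̄ = 0.00166 kg/kg → 0.00166 × 6000 / 9.8 = 1.02 mm
PW = 32.56 + 3.97 + 4.18 + 1.02 = 41.73 ≈ 41.7 mm.

PW ≈ 41.7 mm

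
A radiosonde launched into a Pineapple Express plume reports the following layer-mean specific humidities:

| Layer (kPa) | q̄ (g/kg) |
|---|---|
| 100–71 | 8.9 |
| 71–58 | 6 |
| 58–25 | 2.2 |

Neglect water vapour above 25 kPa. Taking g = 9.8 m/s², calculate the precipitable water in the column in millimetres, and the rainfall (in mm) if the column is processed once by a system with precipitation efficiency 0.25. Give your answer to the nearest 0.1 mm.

Precipitable water is the column-integrated vapour mass per unit area: PW = (1/g) Σ q̄ Δp, with q in kg/kg and Δp in Pa (1 kg/m² of water = 1 mm).
Layer 100–71 kPa: Δp = 290 hPa = 29000 Pa, q̄ = 0.0089 kg/kg → 0.0089 × 29000 / 9.8 = 26.34 mm
Layer 71–58 kPa: Δp = 130 hPa = 13000 Pa, q̄ = 0.006 kg/kg → 0.006 × 13000 / 9.8 = 7.96 mm
Layer 58–25 kPa: Δp = 330 hPa = 33000 Pa, q̄ = 0.0022 kg/kg → 0.0022 × 33000 / 9.8 = 7.41 mm
PW = 26.34 + 7.96 + 7.41 = 41.71 ≈ 41.7 mm.
Rainfall = ε × PW = 0.25 × 41.7 = 10.4 mm.

PW ≈ 41.7 mm; rainfall ≈ 10.4 mm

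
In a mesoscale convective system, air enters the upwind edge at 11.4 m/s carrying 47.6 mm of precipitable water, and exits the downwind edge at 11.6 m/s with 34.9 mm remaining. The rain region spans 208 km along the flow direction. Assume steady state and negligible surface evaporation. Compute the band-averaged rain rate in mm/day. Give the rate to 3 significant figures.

Column moisture flux per unit crosswind length is F = V × PW.
Inflow: F_in = 11.4 × 47.6 = 542.64 mm·m/s
Outflow: F_out = 11.6 × 34.9 = 404.84 mm·m/s
Steady-state rate R = (F_in − F_out)/L = (542.64 − 404.84) / 208000 m = 6.625e-04 mm/s.
R = 6.625e-04 × 3600 × 24 = 57.2 mm/day.

R ≈ 57.2 mm/day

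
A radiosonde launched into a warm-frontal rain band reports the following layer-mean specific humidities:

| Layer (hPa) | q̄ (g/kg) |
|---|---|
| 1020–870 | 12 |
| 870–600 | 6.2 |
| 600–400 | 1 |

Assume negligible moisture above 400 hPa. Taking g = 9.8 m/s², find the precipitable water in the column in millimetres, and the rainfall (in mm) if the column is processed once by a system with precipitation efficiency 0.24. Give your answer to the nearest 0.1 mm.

Precipitable water is the column-integrated vapour mass per unit area: PW = (1/g) Σ q̄ Δp, with q in kg/kg and Δp in Pa (1 kg/m² of water = 1 mm).
Layer 1020–870 hPa: Δp = 150 hPa = 15000 Pa, q̄ = 0.012 kg/kg → 0.012 × 15000 / 9.8 = 18.37 mm
Layer 870–600 hPa: Δp = 270 hPa = 27000 Pa, q̄ = 0.0062 kg/kg → 0.0062 × 27000 / 9.8 = 17.08 mm
Layer 600–400 hPa: Δp = 200 hPa = 20000 Pa, q̄ = 0.001 kg/kg → 0.001 × 20000 / 9.8 = 2.04 mm
PW = 18.37 + 17.08 + 2.04 = 37.49 ≈ 37.5 mm.
Rainfall = ε × PW = 0.24 × 37.5 = 9.0 mm.

PW ≈ 37.5 mm; rainfall ≈ 9.0 mm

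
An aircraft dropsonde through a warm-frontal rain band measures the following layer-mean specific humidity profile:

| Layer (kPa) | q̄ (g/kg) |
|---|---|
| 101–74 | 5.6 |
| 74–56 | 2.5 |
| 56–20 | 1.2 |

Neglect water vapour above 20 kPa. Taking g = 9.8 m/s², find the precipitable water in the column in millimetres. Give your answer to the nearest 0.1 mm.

PW ≈ 24.4 mm

Precipitable water is the column-integrated vapour mass per unit area: PW = (1/g) Σ q̄ Δp, with q in kg/kg and Δp in Pa (1 kg/m² of water = 1 mm).
Layer 101–74 kPa: Δp = 270 hPa = 27000 Pa, q̄ = 0.0056 kg/kg → 0.0056 × 27000 / 9.8 = 15.43 mm
Layer 74–56 kPa: Δp = 180 hPa = 18000 Pa, q̄ = 0.0025 kg/kg → 0.0025 × 18000 / 9.8 = 4.59 mm
Layer 56–20 kPa: Δp = 360 hPa = 36000 Pa, q̄ = 0.0012 kg/kg → 0.0012 × 36000 / 9.8 = 4.41 mm
PW = 15.43 + 4.59 + 4.41 = 24.43 ≈ 24.4 mm.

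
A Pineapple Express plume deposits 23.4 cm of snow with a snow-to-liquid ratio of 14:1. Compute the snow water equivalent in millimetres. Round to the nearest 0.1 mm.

SWE = snow depth / ratio = 23.4 cm / 14 = 1.671 cm = 16.7 mm.

SWE ≈ 16.7 mm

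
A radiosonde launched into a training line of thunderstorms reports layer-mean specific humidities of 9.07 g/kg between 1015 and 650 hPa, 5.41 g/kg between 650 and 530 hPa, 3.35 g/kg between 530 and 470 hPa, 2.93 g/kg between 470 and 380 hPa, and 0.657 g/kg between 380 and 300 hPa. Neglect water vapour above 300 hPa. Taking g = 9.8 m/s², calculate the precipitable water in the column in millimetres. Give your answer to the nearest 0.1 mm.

PW ≈ 45.7 mm

Precipitable water is the column-integrated vapour mass per unit area: PW = (1/g) Σ q̄ Δp, with q in kg/kg and Δp in Pa (1 kg/m² of water = 1 mm).
Layer 1015–650 hPa: Δp = 365 hPa = 36500 Pa, q̄ = 0.00907 kg/kg → 0.00907 × 36500 / 9.8 = 33.78 mm
Layer 650–530 hPa: Δp = 120 hPa = 12000 Pa, q̄ = 0.00541 kg/kg → 0.00541 × 12000 / 9.8 = 6.62 mm
Layer 530–470 hPa: Δp = 60 hPa = 6000 Pa, q̄ = 0.00335 kg/kg → 0.00335 × 6000 / 9.8 = 2.05 mm
Layer 470–380 hPa: Δp = 90 hPa = 9000 Pa, q̄ = 0.00293 kg/kg → 0.00293 × 9000 / 9.8 = 2.69 mm
Layer 380–300 hPa: Δp = 80 hPa = 8000 Pa, q̄ = 0.000657 kg/kg → 0.000657 × 8000 / 9.8 = 0.54 mm
PW = 33.78 + 6.62 + 2.05 + 2.69 + 0.54 = 45.68 ≈ 45.7 mm.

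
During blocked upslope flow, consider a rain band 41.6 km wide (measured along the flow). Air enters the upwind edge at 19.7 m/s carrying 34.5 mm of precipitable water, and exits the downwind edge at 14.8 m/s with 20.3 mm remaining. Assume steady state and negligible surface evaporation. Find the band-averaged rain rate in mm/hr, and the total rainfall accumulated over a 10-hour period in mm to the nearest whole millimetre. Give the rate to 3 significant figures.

Column moisture flux per unit crosswind length is F = V × PW.
Inflow: F_in = 19.7 × 34.5 = 679.65 mm·m/s
Outflow: F_out = 14.8 × 20.3 = 300.44 mm·m/s
Steady-state rate R = (F_in − F_out)/L = (679.65 − 300.44) / 41600 m = 9.116e-03 mm/s.
R = 9.116e-03 × 3600 = 32.8 mm/hr.
Over 10 h: total = 32.8 × 10 = 328 mm.

R ≈ 32.8 mm/hr; total ≈ 328 mm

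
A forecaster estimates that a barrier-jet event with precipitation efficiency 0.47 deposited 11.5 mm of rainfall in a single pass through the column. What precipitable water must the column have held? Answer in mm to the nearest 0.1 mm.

PW ≈ 24.5 mm

PW = rainfall / ε = 11.5 / 0.47 = 24.5 mm.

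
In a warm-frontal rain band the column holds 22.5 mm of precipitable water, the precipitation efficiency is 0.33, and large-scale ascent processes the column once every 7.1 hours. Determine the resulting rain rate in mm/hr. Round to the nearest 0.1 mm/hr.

R ≈ 1.0 mm/hr

Each overturning extracts ε × PW = 0.33 × 22.5 = 7.425 mm.
Rate = ε·PW / τ = 7.425 / 7.1 h = 1.0 mm/hr.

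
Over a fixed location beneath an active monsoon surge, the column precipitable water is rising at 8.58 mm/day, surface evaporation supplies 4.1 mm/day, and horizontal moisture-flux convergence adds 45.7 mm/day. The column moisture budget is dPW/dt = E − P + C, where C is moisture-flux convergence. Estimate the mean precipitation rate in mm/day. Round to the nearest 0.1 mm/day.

dPW/dt = +8.58 mm/day.
P = E + C − dPW/dt = 4.1 + (45.7) − (+8.58) = 41.2 mm/day.

P ≈ 41.2 mm/day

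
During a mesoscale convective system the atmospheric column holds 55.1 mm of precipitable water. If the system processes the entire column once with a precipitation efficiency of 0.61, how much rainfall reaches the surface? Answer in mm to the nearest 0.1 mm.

Rainfall = ε × PW = 0.61 × 55.1 = 33.6 mm.

rainfall ≈ 33.6 mm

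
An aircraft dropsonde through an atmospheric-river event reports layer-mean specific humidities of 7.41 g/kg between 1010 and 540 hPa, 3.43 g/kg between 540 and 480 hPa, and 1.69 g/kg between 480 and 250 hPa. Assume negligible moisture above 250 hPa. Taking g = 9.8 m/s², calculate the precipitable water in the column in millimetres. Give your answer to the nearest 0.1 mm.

Precipitable water is the column-integrated vapour mass per unit area: PW = (1/g) Σ q̄ Δp, with q in kg/kg and Δp in Pa (1 kg/m² of water = 1 mm).
Layer 1010–540 hPa: Δp = 470 hPa = 47000 Pa, q̄ = 0.00741 kg/kg → 0.00741 × 47000 / 9.8 = 35.54 mm
Layer 540–480 hPa: Δp = 60 hPa = 6000 Pa, q̄ = 0.00343 kg/kg → 0.00343 × 6000 / 9.8 = 2.10 mm
Layer 480–250 hPa: Δp = 230 hPa = 23000 Pa, q̄ = 0.00169 kg/kg → 0.00169 × 23000 / 9.8 = 3.97 mm
PW = 35.54 + 2.10 + 3.97 = 41.61 ≈ 41.6 mm.

PW ≈ 41.6 mm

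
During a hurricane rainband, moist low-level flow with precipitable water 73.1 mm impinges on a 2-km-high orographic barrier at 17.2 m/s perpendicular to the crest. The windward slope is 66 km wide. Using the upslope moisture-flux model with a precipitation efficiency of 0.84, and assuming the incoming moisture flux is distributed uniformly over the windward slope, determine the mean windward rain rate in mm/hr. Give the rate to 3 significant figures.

R ≈ 57.6 mm/hr

Incoming column moisture flux per unit ridge length: F = V × PW = 17.2 × 73.1 = 1257.32 mm·m/s.
Spread over the 66 km slope with efficiency ε = 0.84: R = ε·F/W = 0.84 × 1257.32 / 66000 m = 1.600e-02 mm/s.
R = 1.600e-02 × 3600 = 57.6 mm/hr.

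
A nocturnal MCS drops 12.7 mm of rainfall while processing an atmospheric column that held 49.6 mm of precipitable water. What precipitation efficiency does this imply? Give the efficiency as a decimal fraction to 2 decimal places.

ε = rainfall / PW = 12.7 / 49.6 = 0.26.

ε ≈ 0.26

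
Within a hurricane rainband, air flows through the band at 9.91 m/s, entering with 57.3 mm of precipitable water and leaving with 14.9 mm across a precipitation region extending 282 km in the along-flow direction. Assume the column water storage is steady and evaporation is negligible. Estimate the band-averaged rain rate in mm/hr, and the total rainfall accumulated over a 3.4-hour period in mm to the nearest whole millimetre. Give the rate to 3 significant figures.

R ≈ 5.36 mm/hr; total ≈ 18 mm

Column moisture flux per unit crosswind length is F = V × PW.
Inflow: F_in = 9.91 × 57.3 = 567.843 mm·m/s
Outflow: F_out = 9.91 × 14.9 = 147.659 mm·m/s
Steady-state rate R = (F_in − F_out)/L = (567.843 − 147.659) / 282000 m = 1.490e-03 mm/s.
R = 1.490e-03 × 3600 = 5.36 mm/hr.
Over 3.4 h: total = 5.36 × 3.4 = 18.224 ≈ 18 mm.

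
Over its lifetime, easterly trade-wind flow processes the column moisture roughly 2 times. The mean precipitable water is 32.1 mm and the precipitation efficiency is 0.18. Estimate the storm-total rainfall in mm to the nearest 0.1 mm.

Each cycle deposits ε × PW = 0.18 × 32.1 = 5.778 mm.
Over 2 cycles: 2 × 5.778 = 11.6 mm.

rainfall ≈ 11.6 mm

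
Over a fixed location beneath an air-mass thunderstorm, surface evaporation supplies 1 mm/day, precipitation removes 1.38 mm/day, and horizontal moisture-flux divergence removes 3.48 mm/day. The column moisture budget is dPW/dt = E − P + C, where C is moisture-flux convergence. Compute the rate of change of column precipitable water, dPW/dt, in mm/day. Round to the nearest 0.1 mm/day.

dPW/dt ≈ -3.9 mm/day

dPW/dt = E − P + C = 1 − 1.38 + (-3.48) = -3.9 mm/day.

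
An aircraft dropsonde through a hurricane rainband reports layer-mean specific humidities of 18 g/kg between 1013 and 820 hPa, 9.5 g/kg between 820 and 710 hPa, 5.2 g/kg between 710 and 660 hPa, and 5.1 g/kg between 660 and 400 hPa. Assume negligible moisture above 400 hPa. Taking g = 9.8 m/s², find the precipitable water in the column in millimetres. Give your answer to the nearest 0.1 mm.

PW ≈ 62.3 mm

Precipitable water is the column-integrated vapour mass per unit area: PW = (1/g) Σ q̄ Δp, with q in kg/kg and Δp in Pa (1 kg/m² of water = 1 mm).
Layer 1013–820 hPa: Δp = 193 hPa = 19300 Pa, q̄ = 0.018 kg/kg → 0.018 × 19300 / 9.8 = 35.45 mm
Layer 820–710 hPa: Δp = 110 hPa = 11000 Pa, q̄ = 0.0095 kg/kg → 0.0095 × 11000 / 9.8 = 10.66 mm
Layer 710–660 hPa: Δp = 50 hPa = 5000 Pa, q̄ = 0.0052 kg/kg → 0.0052 × 5000 / 9.8 = 2.65 mm
Layer 660–400 hPa: Δp = 260 hPa = 26000 Pa, q̄ = 0.0051 kg/kg → 0.0051 × 26000 / 9.8 = 13.53 mm
PW = 35.45 + 10.66 + 2.65 + 13.53 = 62.29 ≈ 62.3 mm.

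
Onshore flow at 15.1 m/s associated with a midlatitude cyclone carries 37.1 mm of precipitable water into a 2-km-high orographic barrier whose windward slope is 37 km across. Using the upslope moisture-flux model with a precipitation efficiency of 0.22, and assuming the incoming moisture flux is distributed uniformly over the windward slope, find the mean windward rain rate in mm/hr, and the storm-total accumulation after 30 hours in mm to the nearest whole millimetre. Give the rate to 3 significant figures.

Incoming column moisture flux per unit ridge length: F = V × PW = 15.1 × 37.1 = 560.21 mm·m/s.
Spread over the 37 km slope with efficiency ε = 0.22: R = ε·F/W = 0.22 × 560.21 / 37000 m = 3.331e-03 mm/s.
R = 3.331e-03 × 3600 = 12.0 mm/hr.
Over 30 h: total = 12.0 × 30 = 360 mm.

R ≈ 12.0 mm/hr; total ≈ 360 mm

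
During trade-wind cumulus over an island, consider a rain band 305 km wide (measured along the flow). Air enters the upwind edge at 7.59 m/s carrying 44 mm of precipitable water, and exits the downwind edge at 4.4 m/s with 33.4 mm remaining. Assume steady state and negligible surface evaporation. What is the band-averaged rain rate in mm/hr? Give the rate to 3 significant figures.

Column moisture flux per unit crosswind length is F = V × PW.
Inflow: F_in = 7.59 × 44 = 333.96 mm·m/s
Outflow: F_out = 4.4 × 33.4 = 146.96 mm·m/s
Steady-state rate R = (F_in − F_out)/L = (333.96 − 146.96) / 305000 m = 6.131e-04 mm/s.
R = 6.131e-04 × 3600 = 2.21 mm/hr.

R ≈ 2.21 mm/hr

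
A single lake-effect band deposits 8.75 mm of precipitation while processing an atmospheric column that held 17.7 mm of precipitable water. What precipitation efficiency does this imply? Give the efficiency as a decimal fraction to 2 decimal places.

ε ≈ 0.49

ε = precipitation / PW = 8.75 / 17.7 = 0.49.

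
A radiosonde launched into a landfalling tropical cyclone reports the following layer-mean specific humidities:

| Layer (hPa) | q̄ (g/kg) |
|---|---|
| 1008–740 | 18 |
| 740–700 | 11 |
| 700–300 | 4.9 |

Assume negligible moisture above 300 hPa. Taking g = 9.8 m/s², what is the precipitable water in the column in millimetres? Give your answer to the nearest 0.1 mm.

PW ≈ 73.7 mm

Precipitable water is the column-integrated vapour mass per unit area: PW = (1/g) Σ q̄ Δp, with q in kg/kg and Δp in Pa (1 kg/m² of water = 1 mm).
Layer 1008–740 hPa: Δp = 268 hPa = 26800 Pa, q̄ = 0.018 kg/kg → 0.018 × 26800 / 9.8 = 49.22 mm
Layer 740–700 hPa: Δp = 40 hPa = 4000 Pa, q̄ = 0.011 kg/kg → 0.011 × 4000 / 9.8 = 4.49 mm
Layer 700–300 hPa: Δp = 400 hPa = 40000 Pa, q̄ = 0.0049 kg/kg → 0.0049 × 40000 / 9.8 = 20.00 mm
PW = 49.22 + 4.49 + 20.00 = 73.71 ≈ 73.7 mm.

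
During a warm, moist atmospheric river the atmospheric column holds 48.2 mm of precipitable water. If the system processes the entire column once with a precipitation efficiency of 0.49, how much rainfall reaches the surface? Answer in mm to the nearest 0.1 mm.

Rainfall = ε × PW = 0.49 × 48.2 = 23.6 mm.

rainfall ≈ 23.6 mm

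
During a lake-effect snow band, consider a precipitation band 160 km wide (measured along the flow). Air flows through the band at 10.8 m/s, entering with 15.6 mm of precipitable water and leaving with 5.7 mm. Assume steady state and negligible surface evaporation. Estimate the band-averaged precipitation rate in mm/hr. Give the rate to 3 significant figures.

Column moisture flux per unit crosswind length is F = V × PW.
Inflow: F_in = 10.8 × 15.6 = 168.48 mm·m/s
Outflow: F_out = 10.8 × 5.7 = 61.56 mm·m/s
Steady-state rate R = (F_in − F_out)/L = (168.48 − 61.56) / 160000 m = 6.683e-04 mm/s.
R = 6.683e-04 × 3600 = 2.41 mm/hr.

R ≈ 2.41 mm/hr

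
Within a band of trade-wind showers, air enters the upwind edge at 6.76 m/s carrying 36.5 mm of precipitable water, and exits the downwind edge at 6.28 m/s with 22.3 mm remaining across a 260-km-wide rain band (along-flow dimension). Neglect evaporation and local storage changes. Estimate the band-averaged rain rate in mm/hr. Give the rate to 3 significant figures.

Column moisture flux per unit crosswind length is F = V × PW.
Inflow: F_in = 6.76 × 36.5 = 246.74 mm·m/s
Outflow: F_out = 6.28 × 22.3 = 140.044 mm·m/s
Steady-state rate R = (F_in − F_out)/L = (246.74 − 140.044) / 260000 m = 4.104e-04 mm/s.
R = 4.104e-04 × 3600 = 1.48 mm/hr.

R ≈ 1.48 mm/hr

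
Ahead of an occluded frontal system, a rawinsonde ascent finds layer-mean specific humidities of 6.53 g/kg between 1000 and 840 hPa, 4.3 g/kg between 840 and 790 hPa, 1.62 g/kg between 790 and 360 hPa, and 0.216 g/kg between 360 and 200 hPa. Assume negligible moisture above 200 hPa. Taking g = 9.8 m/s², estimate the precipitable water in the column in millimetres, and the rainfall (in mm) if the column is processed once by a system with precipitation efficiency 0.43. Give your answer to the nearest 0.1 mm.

PW ≈ 20.3 mm; rainfall ≈ 8.7 mm

Precipitable water is the column-integrated vapour mass per unit area: PW = (1/g) Σ q̄ Δp, with q in kg/kg and Δp in Pa (1 kg/m² of water = 1 mm).
Layer 1000–840 hPa: Δp = 160 hPa = 16000 Pa, q̄ = 0.00653 kg/kg → 0.00653 × 16000 / 9.8 = 10.66 mm
Layer 840–790 hPa: Δp = 50 hPa = 5000 Pa, q̄ = 0.0043 kg/kg → 0.0043 × 5000 / 9.8 = 2.19 mm
Layer 790–360 hPa: Δp = 430 hPa = 43000 Pa, q̄ = 0.00162 kg/kg → 0.00162 × 43000 / 9.8 = 7.11 mm
Layer 360–200 hPa: Δp = 160 hPa = 16000 Pa, q̄ = 0.000216 kg/kg → 0.000216 × 16000 / 9.8 = 0.35 mm
PW = 10.66 + 2.19 + 7.11 + 0.35 = 20.31 ≈ 20.3 mm.
Rainfall = ε × PW = 0.43 × 20.3 = 8.7 mm.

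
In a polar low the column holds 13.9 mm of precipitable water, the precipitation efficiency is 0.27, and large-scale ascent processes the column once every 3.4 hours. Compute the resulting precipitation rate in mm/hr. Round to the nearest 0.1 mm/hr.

Each overturning extracts ε × PW = 0.27 × 13.9 = 3.753 mm.
Rate = ε·PW / τ = 3.753 / 3.4 h = 1.1 mm/hr.

R ≈ 1.1 mm/hr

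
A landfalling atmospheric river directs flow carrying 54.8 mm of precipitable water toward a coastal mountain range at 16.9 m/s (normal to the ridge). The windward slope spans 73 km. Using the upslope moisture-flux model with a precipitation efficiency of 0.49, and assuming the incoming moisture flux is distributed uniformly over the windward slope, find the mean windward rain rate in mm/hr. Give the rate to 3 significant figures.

R ≈ 22.4 mm/hr

Incoming column moisture flux per unit ridge length: F = V × PW = 16.9 × 54.8 = 926.12 mm·m/s.
Spread over the 73 km slope with efficiency ε = 0.49: R = ε·F/W = 0.49 × 926.12 / 73000 m = 6.216e-03 mm/s.
R = 6.216e-03 × 3600 = 22.4 mm/hr.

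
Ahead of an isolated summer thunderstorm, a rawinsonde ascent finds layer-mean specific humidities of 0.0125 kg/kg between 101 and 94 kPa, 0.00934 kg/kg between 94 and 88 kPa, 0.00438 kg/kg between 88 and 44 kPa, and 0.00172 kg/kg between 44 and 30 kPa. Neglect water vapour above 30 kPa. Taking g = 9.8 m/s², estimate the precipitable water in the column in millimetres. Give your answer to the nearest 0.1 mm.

Precipitable water is the column-integrated vapour mass per unit area: PW = (1/g) Σ q̄ Δp, with q in kg/kg and Δp in Pa (1 kg/m² of water = 1 mm).
Layer 101–94 kPa: Δp = 70 hPa = 7000 Pa, q̄ = 0.0125 kg/kg → 0.0125 × 7000 / 9.8 = 8.93 mm
Layer 94–88 kPa: Δp = 60 hPa = 6000 Pa, q̄ = 0.00934 kg/kg → 0.00934 × 6000 / 9.8 = 5.72 mm
Layer 88–44 kPa: Δp = 440 hPa = 44000 Pa, q̄ = 0.00438 kg/kg → 0.00438 × 44000 / 9.8 = 19.67 mm
Layer 44–30 kPa: Δp = 140 hPa = 14000 Pa, q̄ = 0.00172 kg/kg → 0.00172 × 14000 / 9.8 = 2.46 mm
PW = 8.93 + 5.72 + 19.67 + 2.46 = 36.78 ≈ 36.8 mm.

PW ≈ 36.8 mm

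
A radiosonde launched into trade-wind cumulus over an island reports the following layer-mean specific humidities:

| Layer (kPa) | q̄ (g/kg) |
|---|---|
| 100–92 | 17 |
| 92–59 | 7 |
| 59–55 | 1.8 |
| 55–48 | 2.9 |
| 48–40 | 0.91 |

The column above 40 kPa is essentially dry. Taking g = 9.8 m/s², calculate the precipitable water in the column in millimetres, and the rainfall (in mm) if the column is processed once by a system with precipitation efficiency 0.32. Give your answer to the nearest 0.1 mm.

PW ≈ 41.0 mm; rainfall ≈ 13.1 mm

Precipitable water is the column-integrated vapour mass per unit area: PW = (1/g) Σ q̄ Δp, with q in kg/kg and Δp in Pa (1 kg/m² of water = 1 mm).
Layer 100–92 kPa: Δp = 80 hPa = 8000 Pa, q̄ = 0.017 kg/kg → 0.017 × 8000 / 9.8 = 13.88 mm
Layer 92–59 kPa: Δp = 330 hPa = 33000 Pa, q̄ = 0.007 kg/kg → 0.007 × 33000 / 9.8 = 23.57 mm
Layer 59–55 kPa: Δp = 40 hPa = 4000 Pa, q̄ = 0.0018 kg/kg → 0.0018 × 4000 / 9.8 = 0.73 mm
Layer 55–48 kPa: Δp = 70 hPa = 7000 Pa, q̄ = 0.0029 kg/kg → 0.0029 × 7000 / 9.8 = 2.07 mm
Layer 48–40 kPa: Δp = 80 hPa = 8000 Pa, q̄ = 0.00091 kg/kg → 0.00091 × 8000 / 9.8 = 0.74 mm
PW = 13.88 + 23.57 + 0.73 + 2.07 + 0.74 = 40.99 ≈ 41.0 mm.
Rainfall = ε × PW = 0.32 × 41.0 = 13.1 mm.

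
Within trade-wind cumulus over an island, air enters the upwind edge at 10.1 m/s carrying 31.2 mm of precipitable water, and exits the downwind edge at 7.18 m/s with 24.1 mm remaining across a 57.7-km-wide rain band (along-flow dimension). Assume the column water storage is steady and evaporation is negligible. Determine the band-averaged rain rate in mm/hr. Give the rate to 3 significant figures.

Column moisture flux per unit crosswind length is F = V × PW.
Inflow: F_in = 10.1 × 31.2 = 315.12 mm·m/s
Outflow: F_out = 7.18 × 24.1 = 173.038 mm·m/s
Steady-state rate R = (F_in − F_out)/L = (315.12 − 173.038) / 57700 m = 2.462e-03 mm/s.
R = 2.462e-03 × 3600 = 8.86 mm/hr.

R ≈ 8.86 mm/hr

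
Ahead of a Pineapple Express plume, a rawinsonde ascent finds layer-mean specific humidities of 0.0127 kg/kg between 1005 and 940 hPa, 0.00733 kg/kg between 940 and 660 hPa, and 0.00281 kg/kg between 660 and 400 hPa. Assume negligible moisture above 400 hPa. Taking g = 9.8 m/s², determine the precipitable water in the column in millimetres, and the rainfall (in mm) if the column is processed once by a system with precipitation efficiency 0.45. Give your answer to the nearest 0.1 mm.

PW ≈ 36.8 mm; rainfall ≈ 16.6 mm

Precipitable water is the column-integrated vapour mass per unit area: PW = (1/g) Σ q̄ Δp, with q in kg/kg and Δp in Pa (1 kg/m² of water = 1 mm).
Layer 1005–940 hPa: Δp = 65 hPa = 6500 Pa, q̄ = 0.0127 kg/kg → 0.0127 × 6500 / 9.8 = 8.42 mm
Layer 940–660 hPa: Δp = 280 hPa = 28000 Pa, q̄ = 0.00733 kg/kg → 0.00733 × 28000 / 9.8 = 20.94 mm
Layer 660–400 hPa: Δp = 260 hPa = 26000 Pa, q̄ = 0.00281 kg/kg → 0.00281 × 26000 / 9.8 = 7.46 mm
PW = 8.42 + 20.94 + 7.46 = 36.82 ≈ 36.8 mm.
Rainfall = ε × PW = 0.45 × 36.8 = 16.6 mm.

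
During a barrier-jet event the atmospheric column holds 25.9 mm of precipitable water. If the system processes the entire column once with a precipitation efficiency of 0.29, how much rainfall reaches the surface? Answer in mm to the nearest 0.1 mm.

rainfall ≈ 7.5 mm

Rainfall = ε × PW = 0.29 × 25.9 = 7.5 mm.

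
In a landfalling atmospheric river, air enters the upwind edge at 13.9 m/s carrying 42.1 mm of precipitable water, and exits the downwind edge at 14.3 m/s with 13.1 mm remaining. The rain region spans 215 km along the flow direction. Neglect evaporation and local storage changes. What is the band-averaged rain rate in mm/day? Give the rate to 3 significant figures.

R ≈ 160 mm/day

Column moisture flux per unit crosswind length is F = V × PW.
Inflow: F_in = 13.9 × 42.1 = 585.19 mm·m/s
Outflow: F_out = 14.3 × 13.1 = 187.33 mm·m/s
Steady-state rate R = (F_in − F_out)/L = (585.19 − 187.33) / 215000 m = 1.851e-03 mm/s.
R = 1.851e-03 × 3600 × 24 = 160 mm/day.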